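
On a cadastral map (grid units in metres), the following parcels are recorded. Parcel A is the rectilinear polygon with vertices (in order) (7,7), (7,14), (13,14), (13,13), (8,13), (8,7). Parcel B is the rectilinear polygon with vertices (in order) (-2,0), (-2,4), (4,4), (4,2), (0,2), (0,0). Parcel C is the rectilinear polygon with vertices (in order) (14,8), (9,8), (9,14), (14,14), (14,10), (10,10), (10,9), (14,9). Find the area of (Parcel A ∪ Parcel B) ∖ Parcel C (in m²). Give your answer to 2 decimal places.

24.00

|Parcel A ∪ Parcel B| = 28.
|(Parcel A ∪ Parcel B) ∩ Parcel C| = 4.
|(Parcel A ∪ Parcel B) ∖ Parcel C| = 28 − 4 = 24.00.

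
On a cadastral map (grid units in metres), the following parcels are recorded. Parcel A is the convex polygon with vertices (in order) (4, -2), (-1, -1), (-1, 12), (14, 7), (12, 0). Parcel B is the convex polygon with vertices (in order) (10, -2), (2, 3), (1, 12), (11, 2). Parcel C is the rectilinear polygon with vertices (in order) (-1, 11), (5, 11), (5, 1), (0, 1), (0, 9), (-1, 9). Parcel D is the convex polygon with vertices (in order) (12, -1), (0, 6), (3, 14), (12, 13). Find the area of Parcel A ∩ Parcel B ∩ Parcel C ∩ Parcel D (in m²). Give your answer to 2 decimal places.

The intersection is the polygon with vertices (5,3.083), (1.782,4.96), (1.286,9.429), (1.875,11), (2,11), (5,8).
By the shoelace formula its area is 19.38.

19.38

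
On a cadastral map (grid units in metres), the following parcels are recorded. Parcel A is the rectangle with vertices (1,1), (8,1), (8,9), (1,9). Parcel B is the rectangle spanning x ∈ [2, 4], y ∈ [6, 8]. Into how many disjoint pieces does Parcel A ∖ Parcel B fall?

Parcel A ∖ Parcel B is a single connected region.

1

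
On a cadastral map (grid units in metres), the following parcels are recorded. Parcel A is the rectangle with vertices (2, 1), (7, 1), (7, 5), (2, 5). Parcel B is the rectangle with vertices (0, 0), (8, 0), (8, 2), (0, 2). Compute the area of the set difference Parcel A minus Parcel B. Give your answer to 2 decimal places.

15.00

|Parcel A∩Parcel B|: x∈[2,7], y∈[1,2] → 5·1 = 5.
|Parcel A| = 20.
|Parcel A ∖ Parcel B| = |Parcel A| − |Parcel A∩Parcel B| = 20 − 5 = 15.00.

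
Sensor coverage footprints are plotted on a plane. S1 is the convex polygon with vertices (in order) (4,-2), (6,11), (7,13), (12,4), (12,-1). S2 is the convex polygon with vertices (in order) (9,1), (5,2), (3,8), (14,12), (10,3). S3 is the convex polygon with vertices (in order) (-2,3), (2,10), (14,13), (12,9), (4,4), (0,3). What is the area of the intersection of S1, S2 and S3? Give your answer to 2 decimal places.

The intersection is the polygon with vertices (8.639,10.05), (9.938,7.711), (5.021,4.638), (5.689,8.978).
By the shoelace formula its area is 13.79.

13.79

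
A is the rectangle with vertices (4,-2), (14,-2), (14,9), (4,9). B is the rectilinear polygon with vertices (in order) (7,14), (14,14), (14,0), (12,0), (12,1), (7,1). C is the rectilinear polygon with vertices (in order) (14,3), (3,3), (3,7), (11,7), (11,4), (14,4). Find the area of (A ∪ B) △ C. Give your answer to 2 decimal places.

|A ∪ B| = 145.
|(A ∪ B) ∩ C| = 31.
|(A ∪ B) △ C| = 145 + 35 − 62 = 118.00.

118.00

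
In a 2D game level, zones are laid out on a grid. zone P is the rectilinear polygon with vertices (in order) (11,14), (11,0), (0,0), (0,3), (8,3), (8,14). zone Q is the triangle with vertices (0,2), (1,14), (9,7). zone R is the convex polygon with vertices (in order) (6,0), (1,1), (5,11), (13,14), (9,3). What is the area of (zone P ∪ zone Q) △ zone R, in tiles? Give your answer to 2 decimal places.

|zone P ∪ zone Q| = 115.9264.
|(zone P ∪ zone Q) ∩ zone R| = 60.4102.
|(zone P ∪ zone Q) △ zone R| = 115.9264 + 83 − 120.8204 = 78.11.

78.11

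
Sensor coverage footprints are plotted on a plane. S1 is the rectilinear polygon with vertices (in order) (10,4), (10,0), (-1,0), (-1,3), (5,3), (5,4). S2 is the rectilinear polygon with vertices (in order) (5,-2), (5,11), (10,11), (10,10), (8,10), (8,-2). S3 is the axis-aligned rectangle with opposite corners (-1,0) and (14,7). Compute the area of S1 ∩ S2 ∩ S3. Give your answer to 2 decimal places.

The intersection is the polygon with vertices (5,3), (5,4), (8,4), (8,0), (5,0).
By the shoelace formula its area is 12.00.

12.00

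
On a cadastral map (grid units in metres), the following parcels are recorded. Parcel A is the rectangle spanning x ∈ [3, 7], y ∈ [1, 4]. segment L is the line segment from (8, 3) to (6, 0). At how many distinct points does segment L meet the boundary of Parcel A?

2

The segment meets the boundary at (6.667,1), (7,1.5).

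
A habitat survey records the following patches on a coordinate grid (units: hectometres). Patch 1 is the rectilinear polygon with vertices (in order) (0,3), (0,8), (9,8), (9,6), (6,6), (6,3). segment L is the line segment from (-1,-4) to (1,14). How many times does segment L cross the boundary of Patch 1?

2

The segment meets the boundary at (0.333,8), (0,5).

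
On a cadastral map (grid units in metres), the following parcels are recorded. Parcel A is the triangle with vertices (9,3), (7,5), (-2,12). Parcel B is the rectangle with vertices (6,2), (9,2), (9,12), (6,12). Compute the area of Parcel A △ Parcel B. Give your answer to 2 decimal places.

|Parcel A| = 2, |Parcel B| = 30, |Parcel A∩Parcel B| = 0.7071.
|Parcel A △ Parcel B| = |Parcel A| + |Parcel B| − 2·|Parcel A∩Parcel B| = 2 + 30 − 1.4141 = 30.59.

30.59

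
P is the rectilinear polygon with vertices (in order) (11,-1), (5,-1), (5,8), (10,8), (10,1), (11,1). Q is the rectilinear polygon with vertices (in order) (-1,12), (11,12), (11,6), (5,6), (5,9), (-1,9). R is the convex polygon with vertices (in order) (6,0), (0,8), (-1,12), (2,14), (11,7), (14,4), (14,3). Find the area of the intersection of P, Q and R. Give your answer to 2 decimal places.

9.97

The intersection is the polygon with vertices (9.714,8), (10,7.778), (10,6), (5,6), (5,8).
By the shoelace formula its area is 9.97.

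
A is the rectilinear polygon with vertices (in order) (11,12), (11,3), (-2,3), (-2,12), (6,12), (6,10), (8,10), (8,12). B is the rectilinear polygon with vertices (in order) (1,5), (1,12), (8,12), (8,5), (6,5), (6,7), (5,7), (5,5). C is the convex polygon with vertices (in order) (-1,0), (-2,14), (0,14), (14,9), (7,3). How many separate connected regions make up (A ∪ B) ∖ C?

3

(A ∪ B) ∖ C splits into 3 disjoint pieces (area 6.8571, area 4.1786, area 5.2071).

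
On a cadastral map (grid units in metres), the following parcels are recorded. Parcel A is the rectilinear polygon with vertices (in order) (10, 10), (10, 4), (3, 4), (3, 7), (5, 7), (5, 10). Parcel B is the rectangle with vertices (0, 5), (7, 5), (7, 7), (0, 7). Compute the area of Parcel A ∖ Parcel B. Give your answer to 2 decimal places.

|Parcel A| = 36, |Parcel A∩Parcel B| = 8.
|Parcel A ∖ Parcel B| = |Parcel A| − |Parcel A∩Parcel B| = 36 − 8 = 28.00.

28.00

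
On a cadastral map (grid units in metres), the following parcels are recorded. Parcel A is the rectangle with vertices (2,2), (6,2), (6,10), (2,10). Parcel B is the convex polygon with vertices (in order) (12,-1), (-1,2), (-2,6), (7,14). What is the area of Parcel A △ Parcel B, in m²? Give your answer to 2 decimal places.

80.22

|Parcel A| = 32, |Parcel B| = 112, |Parcel A∩Parcel B| = 31.8889.
|Parcel A △ Parcel B| = |Parcel A| + |Parcel B| − 2·|Parcel A∩Parcel B| = 32 + 112 − 63.7778 = 80.22.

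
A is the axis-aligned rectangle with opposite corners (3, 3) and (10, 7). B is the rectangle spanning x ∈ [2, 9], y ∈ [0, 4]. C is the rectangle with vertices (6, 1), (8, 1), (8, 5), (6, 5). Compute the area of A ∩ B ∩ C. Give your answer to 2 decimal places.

The intersection is the polygon with vertices (8,4), (8,3), (6,3), (6,4).
By the shoelace formula its area is 2.00.

2.00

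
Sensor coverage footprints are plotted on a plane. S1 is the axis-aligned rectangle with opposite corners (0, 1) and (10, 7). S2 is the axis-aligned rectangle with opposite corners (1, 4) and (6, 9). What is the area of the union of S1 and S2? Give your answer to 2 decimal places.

By inclusion–exclusion:
Individual areas: |S1| = 60, |S2| = 25.
|S1∩S2|: x∈[1,6], y∈[4,7] → 5·3 = 15.
|S1 ∪ S2| = 85 − 15 = 70.00.

70.00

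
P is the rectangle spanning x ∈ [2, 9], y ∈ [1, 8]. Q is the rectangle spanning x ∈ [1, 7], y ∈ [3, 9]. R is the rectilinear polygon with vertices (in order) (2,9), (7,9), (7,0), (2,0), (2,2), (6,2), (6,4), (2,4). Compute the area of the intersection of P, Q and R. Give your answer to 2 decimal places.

21.00

The intersection is the polygon with vertices (7,8), (7,3), (6,3), (6,4), (2,4), (2,8).
By the shoelace formula its area is 21.00.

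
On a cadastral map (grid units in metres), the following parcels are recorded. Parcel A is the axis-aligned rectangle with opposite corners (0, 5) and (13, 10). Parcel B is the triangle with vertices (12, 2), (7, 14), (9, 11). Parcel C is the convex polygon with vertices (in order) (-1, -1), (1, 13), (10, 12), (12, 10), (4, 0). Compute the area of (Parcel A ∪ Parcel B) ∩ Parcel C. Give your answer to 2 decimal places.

50.30

|Parcel A ∪ Parcel B| = 67.2083.
|(Parcel A ∪ Parcel B) ∩ Parcel C| = 50.30.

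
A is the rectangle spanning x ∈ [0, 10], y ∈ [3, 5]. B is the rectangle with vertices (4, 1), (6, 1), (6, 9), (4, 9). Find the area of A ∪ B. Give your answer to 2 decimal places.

By inclusion–exclusion:
Individual areas: |A| = 20, |B| = 16.
|A∩B|: x∈[4,6], y∈[3,5] → 2·2 = 4.
|A ∪ B| = 36 − 4 = 32.00.

32.00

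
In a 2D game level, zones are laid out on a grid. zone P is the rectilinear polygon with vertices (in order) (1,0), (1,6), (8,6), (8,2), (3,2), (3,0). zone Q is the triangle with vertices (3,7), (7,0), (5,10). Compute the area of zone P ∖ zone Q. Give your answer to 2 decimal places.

|zone P| = 32, |zone P∩zone Q| = 5.9429.
|zone P ∖ zone Q| = |zone P| − |zone P∩zone Q| = 32 − 5.9429 = 26.06.

26.06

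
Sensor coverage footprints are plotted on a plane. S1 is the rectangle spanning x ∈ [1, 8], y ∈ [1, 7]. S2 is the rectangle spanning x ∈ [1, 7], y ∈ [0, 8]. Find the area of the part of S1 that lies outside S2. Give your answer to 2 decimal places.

6.00

|S1∩S2|: x∈[1,7], y∈[1,7] → 6·6 = 36.
|S1| = 42.
|S1 ∖ S2| = |S1| − |S1∩S2| = 42 − 36 = 6.00.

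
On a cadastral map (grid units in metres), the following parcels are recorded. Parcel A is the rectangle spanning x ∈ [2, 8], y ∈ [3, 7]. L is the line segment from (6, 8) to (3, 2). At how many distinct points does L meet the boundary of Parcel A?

The segment meets the boundary at (3.5,3), (5.5,7).

2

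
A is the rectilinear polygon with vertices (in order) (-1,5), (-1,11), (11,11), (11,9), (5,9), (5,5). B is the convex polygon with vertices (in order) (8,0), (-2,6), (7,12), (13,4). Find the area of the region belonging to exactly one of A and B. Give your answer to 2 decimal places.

79.43

|A| = 48, |B| = 89, |A∩B| = 28.7833.
|A △ B| = |A| + |B| − 2·|A∩B| = 48 + 89 − 57.5667 = 79.43.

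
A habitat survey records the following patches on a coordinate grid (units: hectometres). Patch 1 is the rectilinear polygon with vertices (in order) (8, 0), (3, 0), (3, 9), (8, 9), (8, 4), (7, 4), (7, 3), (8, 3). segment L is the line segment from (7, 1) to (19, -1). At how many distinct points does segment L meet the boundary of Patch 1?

1

The segment meets the boundary at (8,0.833).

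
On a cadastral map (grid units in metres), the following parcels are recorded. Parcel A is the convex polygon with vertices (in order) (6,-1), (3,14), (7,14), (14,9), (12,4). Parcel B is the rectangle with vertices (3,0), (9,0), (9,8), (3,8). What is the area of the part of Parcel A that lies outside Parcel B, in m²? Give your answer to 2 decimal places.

|Parcel A| = 95, |Parcel A∩Parcel B| = 30.65.
|Parcel A ∖ Parcel B| = |Parcel A| − |Parcel A∩Parcel B| = 95 − 30.65 = 64.35.

64.35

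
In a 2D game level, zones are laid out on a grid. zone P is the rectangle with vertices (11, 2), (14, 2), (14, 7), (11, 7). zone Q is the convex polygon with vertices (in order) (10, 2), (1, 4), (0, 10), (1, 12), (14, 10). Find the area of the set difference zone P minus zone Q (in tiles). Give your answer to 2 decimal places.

12.75

|zone P| = 15, |zone P∩zone Q| = 2.25.
|zone P ∖ zone Q| = |zone P| − |zone P∩zone Q| = 15 − 2.25 = 12.75.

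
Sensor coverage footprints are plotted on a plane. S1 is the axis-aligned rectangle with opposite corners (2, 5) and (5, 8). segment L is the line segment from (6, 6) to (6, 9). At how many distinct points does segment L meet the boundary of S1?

The segment lies entirely outside S1 and never meets its boundary.

0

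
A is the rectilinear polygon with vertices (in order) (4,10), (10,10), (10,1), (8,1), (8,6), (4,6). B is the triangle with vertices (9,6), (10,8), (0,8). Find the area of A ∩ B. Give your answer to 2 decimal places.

The intersection is the polygon with vertices (4,8), (10,8), (9,6), (4,7.111).
By the shoelace formula its area is 8.22.

8.22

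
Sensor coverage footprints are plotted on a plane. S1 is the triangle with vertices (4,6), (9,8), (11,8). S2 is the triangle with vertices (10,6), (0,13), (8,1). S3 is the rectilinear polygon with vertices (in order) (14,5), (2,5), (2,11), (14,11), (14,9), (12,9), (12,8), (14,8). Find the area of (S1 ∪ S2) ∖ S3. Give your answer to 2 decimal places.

|S1 ∪ S2| = 33.0872.
|(S1 ∪ S2) ∩ S3| = 22.6967.
|(S1 ∪ S2) ∖ S3| = 33.0872 − 22.6967 = 10.39.

10.39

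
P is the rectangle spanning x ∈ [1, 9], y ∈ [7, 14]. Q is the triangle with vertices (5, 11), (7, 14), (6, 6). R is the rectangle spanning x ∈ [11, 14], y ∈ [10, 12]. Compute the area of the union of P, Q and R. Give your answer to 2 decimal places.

By inclusion–exclusion:
Individual areas: |P| = 56, |Q| = 6.5, |R| = 6.
|P∩Q| = 6.3375.
|P∩R| = 0 (no overlap).
|Q∩R| = 0.
|P∩Q∩R| = 0.
|P ∪ Q ∪ R| = 68.5 − 6.3375 + 0 = 62.16.

62.16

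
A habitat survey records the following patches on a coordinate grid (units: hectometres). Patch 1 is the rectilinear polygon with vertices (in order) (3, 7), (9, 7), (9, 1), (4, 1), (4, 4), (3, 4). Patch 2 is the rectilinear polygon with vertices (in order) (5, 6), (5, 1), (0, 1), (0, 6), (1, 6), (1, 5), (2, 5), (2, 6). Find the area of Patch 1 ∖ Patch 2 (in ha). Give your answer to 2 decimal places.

|Patch 1| = 33, |Patch 1∩Patch 2| = 7.
|Patch 1 ∖ Patch 2| = |Patch 1| − |Patch 1∩Patch 2| = 33 − 7 = 26.00.

26.00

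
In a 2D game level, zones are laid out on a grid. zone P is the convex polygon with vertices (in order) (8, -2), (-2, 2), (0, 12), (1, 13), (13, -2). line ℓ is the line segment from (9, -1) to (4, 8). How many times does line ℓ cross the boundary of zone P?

0

The segment lies entirely inside zone P and never meets its boundary.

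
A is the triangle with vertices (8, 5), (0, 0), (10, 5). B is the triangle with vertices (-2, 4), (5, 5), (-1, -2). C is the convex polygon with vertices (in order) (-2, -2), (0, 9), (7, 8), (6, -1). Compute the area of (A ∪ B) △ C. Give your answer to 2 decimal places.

56.92

|A ∪ B| = 26.3798.
|(A ∪ B) ∩ C| = 22.2321.
|(A ∪ B) △ C| = 26.3798 + 75 − 44.4642 = 56.92.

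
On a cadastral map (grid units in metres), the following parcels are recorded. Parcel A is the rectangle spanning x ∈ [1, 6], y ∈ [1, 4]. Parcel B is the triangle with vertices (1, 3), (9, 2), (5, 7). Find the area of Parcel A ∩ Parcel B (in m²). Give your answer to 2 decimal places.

The intersection is the polygon with vertices (6,4), (6,2.375), (1,3), (2,4).
By the shoelace formula its area is 6.06.

6.06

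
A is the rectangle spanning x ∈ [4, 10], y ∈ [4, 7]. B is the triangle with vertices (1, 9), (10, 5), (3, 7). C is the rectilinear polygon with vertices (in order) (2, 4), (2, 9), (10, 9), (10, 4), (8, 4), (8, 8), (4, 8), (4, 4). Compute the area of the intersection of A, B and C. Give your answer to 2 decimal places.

0.32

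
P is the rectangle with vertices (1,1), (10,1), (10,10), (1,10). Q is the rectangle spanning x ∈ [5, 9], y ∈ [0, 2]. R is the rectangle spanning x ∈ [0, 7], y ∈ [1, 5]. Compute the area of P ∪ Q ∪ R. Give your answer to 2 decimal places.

By inclusion–exclusion:
Individual areas: |P| = 81, |Q| = 8, |R| = 28.
|P∩Q|: x∈[5,9], y∈[1,2] → 4·1 = 4.
|P∩R|: x∈[1,7], y∈[1,5] → 6·4 = 24.
|Q∩R|: x∈[5,7], y∈[1,2] → 2·1 = 2.
|P∩Q∩R| = 2.
|P ∪ Q ∪ R| = 117 − 30 + 2 = 89.00.

89.00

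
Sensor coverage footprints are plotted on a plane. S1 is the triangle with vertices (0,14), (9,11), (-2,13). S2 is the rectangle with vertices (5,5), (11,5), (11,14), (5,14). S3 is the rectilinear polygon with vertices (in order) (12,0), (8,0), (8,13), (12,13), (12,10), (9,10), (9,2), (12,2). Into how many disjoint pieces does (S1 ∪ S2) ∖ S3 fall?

(S1 ∪ S2) ∖ S3 splits into 2 disjoint pieces (area 36.2879, area 10).

2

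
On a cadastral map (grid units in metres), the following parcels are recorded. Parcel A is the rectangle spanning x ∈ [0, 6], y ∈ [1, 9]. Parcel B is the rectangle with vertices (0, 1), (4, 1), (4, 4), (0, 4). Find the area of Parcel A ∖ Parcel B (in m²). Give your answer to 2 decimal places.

|Parcel A∩Parcel B|: x∈[0,4], y∈[1,4] → 4·3 = 12.
|Parcel A| = 48.
|Parcel A ∖ Parcel B| = |Parcel A| − |Parcel A∩Parcel B| = 48 − 12 = 36.00.

36.00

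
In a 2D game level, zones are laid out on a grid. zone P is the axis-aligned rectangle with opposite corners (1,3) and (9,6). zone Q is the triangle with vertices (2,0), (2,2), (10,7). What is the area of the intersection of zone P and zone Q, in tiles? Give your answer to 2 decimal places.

The intersection is the polygon with vertices (8.857,6), (5.429,3), (3.6,3), (8.4,6).
By the shoelace formula its area is 3.43.

3.43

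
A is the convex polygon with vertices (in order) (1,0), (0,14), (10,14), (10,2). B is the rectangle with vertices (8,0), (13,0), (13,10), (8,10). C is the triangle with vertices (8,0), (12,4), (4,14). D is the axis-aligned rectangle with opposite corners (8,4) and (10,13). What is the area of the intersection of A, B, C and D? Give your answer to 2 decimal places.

7.50

The intersection is the polygon with vertices (8,9), (10,6.5), (10,4), (8,4).
By the shoelace formula its area is 7.50.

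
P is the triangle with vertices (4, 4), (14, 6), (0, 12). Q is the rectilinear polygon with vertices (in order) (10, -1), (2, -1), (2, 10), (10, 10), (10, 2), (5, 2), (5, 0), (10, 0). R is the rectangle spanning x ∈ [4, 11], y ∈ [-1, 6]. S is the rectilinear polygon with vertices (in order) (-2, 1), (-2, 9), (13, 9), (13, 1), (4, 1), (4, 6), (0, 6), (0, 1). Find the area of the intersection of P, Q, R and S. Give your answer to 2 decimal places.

8.40

The intersection is the polygon with vertices (4,4), (4,6), (10,6), (10,5.2).
By the shoelace formula its area is 8.40.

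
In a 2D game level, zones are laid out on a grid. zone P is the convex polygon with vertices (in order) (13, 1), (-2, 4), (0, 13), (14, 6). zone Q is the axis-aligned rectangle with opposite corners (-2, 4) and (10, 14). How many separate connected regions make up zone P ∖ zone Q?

zone P ∖ zone Q is a single connected region.

1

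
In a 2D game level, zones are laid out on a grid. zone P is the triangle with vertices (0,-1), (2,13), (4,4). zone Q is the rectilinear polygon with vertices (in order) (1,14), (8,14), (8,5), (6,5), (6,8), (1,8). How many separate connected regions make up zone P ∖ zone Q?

1

zone P ∖ zone Q is a single connected region.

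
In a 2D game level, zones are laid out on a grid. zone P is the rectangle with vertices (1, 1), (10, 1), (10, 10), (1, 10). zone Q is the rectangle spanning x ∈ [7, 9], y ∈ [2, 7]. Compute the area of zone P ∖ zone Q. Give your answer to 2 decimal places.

71.00

|zone P∩zone Q|: x∈[7,9], y∈[2,7] → 2·5 = 10.
|zone P| = 81.
|zone P ∖ zone Q| = |zone P| − |zone P∩zone Q| = 81 − 10 = 71.00.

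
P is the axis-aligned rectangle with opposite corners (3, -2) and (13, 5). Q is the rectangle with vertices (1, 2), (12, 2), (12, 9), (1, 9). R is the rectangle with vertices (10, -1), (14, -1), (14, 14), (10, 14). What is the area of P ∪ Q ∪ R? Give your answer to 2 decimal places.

By inclusion–exclusion:
Individual areas: |P| = 70, |Q| = 77, |R| = 60.
|P∩Q|: x∈[3,12], y∈[2,5] → 9·3 = 27.
|P∩R|: x∈[10,13], y∈[-1,5] → 3·6 = 18.
|Q∩R|: x∈[10,12], y∈[2,9] → 2·7 = 14.
|P∩Q∩R| = 6.
|P ∪ Q ∪ R| = 207 − 59 + 6 = 154.00.

154.00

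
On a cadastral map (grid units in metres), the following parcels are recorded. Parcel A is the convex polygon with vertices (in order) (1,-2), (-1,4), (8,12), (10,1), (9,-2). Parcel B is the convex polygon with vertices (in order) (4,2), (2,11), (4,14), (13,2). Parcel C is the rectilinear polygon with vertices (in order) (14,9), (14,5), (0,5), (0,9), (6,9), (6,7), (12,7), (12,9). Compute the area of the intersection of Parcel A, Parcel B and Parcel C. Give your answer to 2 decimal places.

The intersection is the polygon with vertices (9.273,5), (3.333,5), (2.804,7.381), (4.625,9), (6,9), (6,7), (8.909,7).
By the shoelace formula its area is 16.86.

16.86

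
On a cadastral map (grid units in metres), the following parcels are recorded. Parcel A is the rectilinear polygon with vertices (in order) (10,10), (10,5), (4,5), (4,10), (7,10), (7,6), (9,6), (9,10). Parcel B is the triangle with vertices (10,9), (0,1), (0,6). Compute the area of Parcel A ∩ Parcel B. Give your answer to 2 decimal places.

6.60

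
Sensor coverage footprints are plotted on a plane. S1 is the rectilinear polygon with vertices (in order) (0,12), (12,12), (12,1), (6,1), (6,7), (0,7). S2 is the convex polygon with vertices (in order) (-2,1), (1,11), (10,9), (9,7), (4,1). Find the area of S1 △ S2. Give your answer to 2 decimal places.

102.53

|S1| = 96, |S2| = 74, |S1∩S2| = 33.7333.
|S1 △ S2| = |S1| + |S2| − 2·|S1∩S2| = 96 + 74 − 67.4667 = 102.53.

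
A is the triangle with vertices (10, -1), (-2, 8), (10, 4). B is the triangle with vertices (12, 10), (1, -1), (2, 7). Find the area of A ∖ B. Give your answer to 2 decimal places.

|A| = 30, |A∩B| = 9.7457.
|A ∖ B| = |A| − |A∩B| = 30 − 9.7457 = 20.25.

20.25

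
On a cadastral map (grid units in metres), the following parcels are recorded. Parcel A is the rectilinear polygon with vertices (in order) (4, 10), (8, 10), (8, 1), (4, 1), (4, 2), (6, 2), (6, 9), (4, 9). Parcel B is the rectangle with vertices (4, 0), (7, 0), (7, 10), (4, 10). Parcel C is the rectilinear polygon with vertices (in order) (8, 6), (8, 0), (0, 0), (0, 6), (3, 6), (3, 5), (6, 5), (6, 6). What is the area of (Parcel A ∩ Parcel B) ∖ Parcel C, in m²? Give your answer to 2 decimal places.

|Parcel A ∩ Parcel B| = 13.
|(Parcel A ∩ Parcel B) ∩ Parcel C| = 7.
|(Parcel A ∩ Parcel B) ∖ Parcel C| = 13 − 7 = 6.00.

6.00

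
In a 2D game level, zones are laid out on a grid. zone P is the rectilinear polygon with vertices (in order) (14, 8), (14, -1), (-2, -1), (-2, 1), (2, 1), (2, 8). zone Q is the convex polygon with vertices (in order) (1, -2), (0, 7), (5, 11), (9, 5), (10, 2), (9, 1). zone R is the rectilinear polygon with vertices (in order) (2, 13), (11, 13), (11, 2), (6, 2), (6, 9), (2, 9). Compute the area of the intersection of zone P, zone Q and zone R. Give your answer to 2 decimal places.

16.50

The intersection is the polygon with vertices (7,8), (9,5), (10,2), (6,2), (6,8).
By the shoelace formula its area is 16.50.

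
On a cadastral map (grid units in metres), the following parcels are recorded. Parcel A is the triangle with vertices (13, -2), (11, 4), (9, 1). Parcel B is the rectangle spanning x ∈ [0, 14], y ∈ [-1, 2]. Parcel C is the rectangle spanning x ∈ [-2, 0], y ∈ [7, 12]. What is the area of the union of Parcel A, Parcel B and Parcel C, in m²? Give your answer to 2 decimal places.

54.50

By inclusion–exclusion:
Individual areas: |Parcel A| = 9, |Parcel B| = 42, |Parcel C| = 10.
|Parcel A∩Parcel B| = 6.5.
|Parcel A∩Parcel C| = 0.
|Parcel B∩Parcel C| = 0 (no overlap).
|Parcel A∩Parcel B∩Parcel C| = 0.
|Parcel A ∪ Parcel B ∪ Parcel C| = 61 − 6.5 + 0 = 54.50.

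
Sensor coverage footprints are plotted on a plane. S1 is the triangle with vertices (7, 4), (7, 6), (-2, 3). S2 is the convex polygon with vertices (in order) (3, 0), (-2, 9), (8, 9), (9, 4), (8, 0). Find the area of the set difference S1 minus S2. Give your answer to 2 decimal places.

|S1| = 9, |S1∩S2| = 8.0189.
|S1 ∖ S2| = |S1| − |S1∩S2| = 9 − 8.0189 = 0.98.

0.98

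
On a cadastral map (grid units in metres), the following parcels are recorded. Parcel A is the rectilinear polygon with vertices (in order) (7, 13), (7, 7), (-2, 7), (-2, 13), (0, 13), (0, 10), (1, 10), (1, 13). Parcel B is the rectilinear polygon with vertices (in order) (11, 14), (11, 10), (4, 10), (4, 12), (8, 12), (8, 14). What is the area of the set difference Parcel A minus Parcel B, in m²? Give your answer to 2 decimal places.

|Parcel A| = 51, |Parcel A∩Parcel B| = 6.
|Parcel A ∖ Parcel B| = |Parcel A| − |Parcel A∩Parcel B| = 51 − 6 = 45.00.

45.00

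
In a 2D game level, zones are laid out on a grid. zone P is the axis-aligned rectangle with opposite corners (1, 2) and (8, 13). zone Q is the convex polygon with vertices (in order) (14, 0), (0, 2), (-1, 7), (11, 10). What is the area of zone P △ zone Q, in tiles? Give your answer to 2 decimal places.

86.25

|zone P| = 77, |zone Q| = 98.5, |zone P∩zone Q| = 44.625.
|zone P △ zone Q| = |zone P| + |zone Q| − 2·|zone P∩zone Q| = 77 + 98.5 − 89.25 = 86.25.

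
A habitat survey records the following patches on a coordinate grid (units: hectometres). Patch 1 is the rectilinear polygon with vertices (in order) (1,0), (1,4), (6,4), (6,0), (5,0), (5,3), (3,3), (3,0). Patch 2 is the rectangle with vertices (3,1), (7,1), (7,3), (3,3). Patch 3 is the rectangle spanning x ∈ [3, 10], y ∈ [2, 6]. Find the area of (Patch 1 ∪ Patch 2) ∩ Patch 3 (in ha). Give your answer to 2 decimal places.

7.00

The region (Patch 1 ∪ Patch 2) ∩ Patch 3 is the polygon with vertices (6,4), (6,3), (7,3), (7,2), (3,2), (3,4).
By the shoelace formula its area is 7.00.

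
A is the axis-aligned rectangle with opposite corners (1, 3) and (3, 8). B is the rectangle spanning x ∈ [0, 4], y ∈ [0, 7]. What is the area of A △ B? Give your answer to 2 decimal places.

22.00

|A∩B|: x∈[1,3], y∈[3,7] → 2·4 = 8.
|A △ B| = |A| + |B| − 2·|A∩B| = 10 + 28 − 16 = 22.00.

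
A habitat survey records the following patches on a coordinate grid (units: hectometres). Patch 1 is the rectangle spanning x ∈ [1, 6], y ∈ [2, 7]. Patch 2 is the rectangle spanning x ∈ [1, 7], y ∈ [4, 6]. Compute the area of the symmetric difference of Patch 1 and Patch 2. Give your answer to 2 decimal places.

|Patch 1∩Patch 2|: x∈[1,6], y∈[4,6] → 5·2 = 10.
|Patch 1 △ Patch 2| = |Patch 1| + |Patch 2| − 2·|Patch 1∩Patch 2| = 25 + 12 − 20 = 17.00.

17.00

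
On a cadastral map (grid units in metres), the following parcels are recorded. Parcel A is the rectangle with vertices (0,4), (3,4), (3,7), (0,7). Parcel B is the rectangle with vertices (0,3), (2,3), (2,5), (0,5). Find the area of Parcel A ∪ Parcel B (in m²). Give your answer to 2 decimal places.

11.00

By inclusion–exclusion:
Individual areas: |Parcel A| = 9, |Parcel B| = 4.
|Parcel A∩Parcel B|: x∈[0,2], y∈[4,5] → 2·1 = 2.
|Parcel A ∪ Parcel B| = 13 − 2 = 11.00.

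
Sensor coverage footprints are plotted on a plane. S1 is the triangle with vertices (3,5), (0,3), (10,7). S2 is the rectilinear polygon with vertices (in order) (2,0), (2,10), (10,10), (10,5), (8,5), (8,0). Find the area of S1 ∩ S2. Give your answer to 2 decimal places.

3.47

The intersection is the polygon with vertices (3,5), (10,7), (2,3.8), (2,4.333).
By the shoelace formula its area is 3.47.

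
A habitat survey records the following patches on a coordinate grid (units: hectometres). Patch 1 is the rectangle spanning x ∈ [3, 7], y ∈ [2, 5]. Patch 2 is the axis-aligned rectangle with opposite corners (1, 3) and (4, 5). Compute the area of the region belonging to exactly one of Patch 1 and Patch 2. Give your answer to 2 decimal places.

14.00

|Patch 1∩Patch 2|: x∈[3,4], y∈[3,5] → 1·2 = 2.
|Patch 1 △ Patch 2| = |Patch 1| + |Patch 2| − 2·|Patch 1∩Patch 2| = 12 + 6 − 4 = 14.00.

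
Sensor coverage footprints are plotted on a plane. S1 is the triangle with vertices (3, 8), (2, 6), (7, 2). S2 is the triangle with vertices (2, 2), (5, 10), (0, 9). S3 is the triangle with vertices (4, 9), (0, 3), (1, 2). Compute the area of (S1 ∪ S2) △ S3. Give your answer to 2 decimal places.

22.21

|S1 ∪ S2| = 22.8077.
|(S1 ∪ S2) ∩ S3| = 2.8.
|(S1 ∪ S2) △ S3| = 22.8077 + 5 − 5.6 = 22.21.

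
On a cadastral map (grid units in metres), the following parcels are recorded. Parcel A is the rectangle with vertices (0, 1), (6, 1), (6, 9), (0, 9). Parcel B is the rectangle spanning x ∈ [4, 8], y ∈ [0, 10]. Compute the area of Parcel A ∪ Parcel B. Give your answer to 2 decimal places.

By inclusion–exclusion:
Individual areas: |Parcel A| = 48, |Parcel B| = 40.
|Parcel A∩Parcel B|: x∈[4,6], y∈[1,9] → 2·8 = 16.
|Parcel A ∪ Parcel B| = 88 − 16 = 72.00.

72.00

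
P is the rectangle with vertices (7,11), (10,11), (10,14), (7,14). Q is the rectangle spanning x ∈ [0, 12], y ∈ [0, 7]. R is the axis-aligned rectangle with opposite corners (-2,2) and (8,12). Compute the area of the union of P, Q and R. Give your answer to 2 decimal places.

152.00

By inclusion–exclusion:
Individual areas: |P| = 9, |Q| = 84, |R| = 100.
|P∩Q| = 0 (no overlap).
|P∩R|: x∈[7,8], y∈[11,12] → 1·1 = 1.
|Q∩R|: x∈[0,8], y∈[2,7] → 8·5 = 40.
|P∩Q∩R| = 0.
|P ∪ Q ∪ R| = 193 − 41 + 0 = 152.00.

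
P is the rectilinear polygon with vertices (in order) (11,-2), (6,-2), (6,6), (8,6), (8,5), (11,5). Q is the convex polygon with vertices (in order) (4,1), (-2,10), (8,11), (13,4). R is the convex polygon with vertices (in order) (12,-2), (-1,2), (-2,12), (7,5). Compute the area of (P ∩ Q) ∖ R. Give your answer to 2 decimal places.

|P ∩ Q| = 14.5.
|(P ∩ Q) ∩ R| = 6.1517.
|(P ∩ Q) ∖ R| = 14.5 − 6.1517 = 8.35.

8.35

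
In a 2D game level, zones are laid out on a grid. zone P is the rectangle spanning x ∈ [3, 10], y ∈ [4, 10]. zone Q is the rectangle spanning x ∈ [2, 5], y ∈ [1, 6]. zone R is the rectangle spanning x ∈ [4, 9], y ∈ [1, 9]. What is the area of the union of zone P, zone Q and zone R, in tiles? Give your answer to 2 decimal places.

By inclusion–exclusion:
Individual areas: |zone P| = 42, |zone Q| = 15, |zone R| = 40.
|zone P∩zone Q|: x∈[3,5], y∈[4,6] → 2·2 = 4.
|zone P∩zone R|: x∈[4,9], y∈[4,9] → 5·5 = 25.
|zone Q∩zone R|: x∈[4,5], y∈[1,6] → 1·5 = 5.
|zone P∩zone Q∩zone R| = 2.
|zone P ∪ zone Q ∪ zone R| = 97 − 34 + 2 = 65.00.

65.00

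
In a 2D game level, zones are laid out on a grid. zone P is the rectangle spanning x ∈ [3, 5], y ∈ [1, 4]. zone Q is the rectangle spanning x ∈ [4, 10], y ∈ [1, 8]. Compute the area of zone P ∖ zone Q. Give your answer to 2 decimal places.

3.00

|zone P∩zone Q|: x∈[4,5], y∈[1,4] → 1·3 = 3.
|zone P| = 6.
|zone P ∖ zone Q| = |zone P| − |zone P∩zone Q| = 6 − 3 = 3.00.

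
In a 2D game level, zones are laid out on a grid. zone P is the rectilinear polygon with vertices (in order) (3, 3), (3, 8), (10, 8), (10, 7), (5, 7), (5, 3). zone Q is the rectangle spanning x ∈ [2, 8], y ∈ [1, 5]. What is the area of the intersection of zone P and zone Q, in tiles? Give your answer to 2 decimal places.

4.00

The intersection is the polygon with vertices (3,5), (5,5), (5,3), (3,3).
By the shoelace formula its area is 4.00.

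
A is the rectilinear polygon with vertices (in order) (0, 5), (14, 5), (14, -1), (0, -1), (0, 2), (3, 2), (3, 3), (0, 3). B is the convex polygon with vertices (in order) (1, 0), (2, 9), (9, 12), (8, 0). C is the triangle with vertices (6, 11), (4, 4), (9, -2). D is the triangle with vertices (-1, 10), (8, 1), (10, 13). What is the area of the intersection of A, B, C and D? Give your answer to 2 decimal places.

7.23

The intersection is the polygon with vertices (4.286,5), (7.385,5), (8.129,1.774), (8,1), (4.222,4.778).
By the shoelace formula its area is 7.23.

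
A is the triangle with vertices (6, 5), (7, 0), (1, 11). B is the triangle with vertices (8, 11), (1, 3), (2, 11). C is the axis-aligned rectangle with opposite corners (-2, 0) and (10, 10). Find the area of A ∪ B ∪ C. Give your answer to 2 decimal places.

By inclusion–exclusion:
Individual areas: |A| = 9.5, |B| = 24, |C| = 120.
|A∩B| = 2.6825.
|A∩C| = 9.3561.
|B∩C| = 18.375.
|A∩B∩C| = 2.6825.
|A ∪ B ∪ C| = 153.5 − 30.4136 + 2.6825 = 125.77.

125.77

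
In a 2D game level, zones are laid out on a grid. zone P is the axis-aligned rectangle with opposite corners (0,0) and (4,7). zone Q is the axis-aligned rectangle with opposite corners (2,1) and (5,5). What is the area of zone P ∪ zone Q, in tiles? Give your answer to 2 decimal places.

By inclusion–exclusion:
Individual areas: |zone P| = 28, |zone Q| = 12.
|zone P∩zone Q|: x∈[2,4], y∈[1,5] → 2·4 = 8.
|zone P ∪ zone Q| = 40 − 8 = 32.00.

32.00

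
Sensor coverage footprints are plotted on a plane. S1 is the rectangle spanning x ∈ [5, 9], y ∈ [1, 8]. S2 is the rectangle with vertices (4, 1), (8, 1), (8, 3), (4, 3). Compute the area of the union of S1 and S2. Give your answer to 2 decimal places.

30.00

By inclusion–exclusion:
Individual areas: |S1| = 28, |S2| = 8.
|S1∩S2|: x∈[5,8], y∈[1,3] → 3·2 = 6.
|S1 ∪ S2| = 36 − 6 = 30.00.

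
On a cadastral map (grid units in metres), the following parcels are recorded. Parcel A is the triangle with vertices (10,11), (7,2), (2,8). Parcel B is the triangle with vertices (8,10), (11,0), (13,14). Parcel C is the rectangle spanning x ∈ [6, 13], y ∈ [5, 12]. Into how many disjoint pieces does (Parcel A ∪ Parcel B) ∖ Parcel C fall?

(Parcel A ∪ Parcel B) ∖ Parcel C splits into 3 disjoint pieces (area 16.5, area 2.2143, area 5.5357).

3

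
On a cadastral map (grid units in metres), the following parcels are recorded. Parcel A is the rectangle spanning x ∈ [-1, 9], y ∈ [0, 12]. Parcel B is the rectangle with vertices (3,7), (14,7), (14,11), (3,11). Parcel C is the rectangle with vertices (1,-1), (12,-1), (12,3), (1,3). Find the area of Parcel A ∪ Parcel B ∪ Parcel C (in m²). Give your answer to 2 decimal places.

160.00

By inclusion–exclusion:
Individual areas: |Parcel A| = 120, |Parcel B| = 44, |Parcel C| = 44.
|Parcel A∩Parcel B|: x∈[3,9], y∈[7,11] → 6·4 = 24.
|Parcel A∩Parcel C|: x∈[1,9], y∈[0,3] → 8·3 = 24.
|Parcel B∩Parcel C| = 0 (no overlap).
|Parcel A∩Parcel B∩Parcel C| = 0.
|Parcel A ∪ Parcel B ∪ Parcel C| = 208 − 48 + 0 = 160.00.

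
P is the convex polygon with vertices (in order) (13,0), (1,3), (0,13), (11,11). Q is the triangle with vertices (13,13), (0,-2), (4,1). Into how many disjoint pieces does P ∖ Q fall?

2

P ∖ Q splits into 2 disjoint pieces (area 41.0026, area 69.5076).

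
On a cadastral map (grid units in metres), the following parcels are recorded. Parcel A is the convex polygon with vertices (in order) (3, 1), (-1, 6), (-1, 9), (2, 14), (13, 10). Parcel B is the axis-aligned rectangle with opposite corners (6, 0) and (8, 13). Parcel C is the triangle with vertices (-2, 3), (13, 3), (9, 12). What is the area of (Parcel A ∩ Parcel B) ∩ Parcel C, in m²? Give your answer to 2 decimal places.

11.53

The region (Parcel A ∩ Parcel B) ∩ Parcel C is the polygon with vertices (8,5.5), (6,3.7), (6,9.546), (8,11.182).
By the shoelace formula its area is 11.53.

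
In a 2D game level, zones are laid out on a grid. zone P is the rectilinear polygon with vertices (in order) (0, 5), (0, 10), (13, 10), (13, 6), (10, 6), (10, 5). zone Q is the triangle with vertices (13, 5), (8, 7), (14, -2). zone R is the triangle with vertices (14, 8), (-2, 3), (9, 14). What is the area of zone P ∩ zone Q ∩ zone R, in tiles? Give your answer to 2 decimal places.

The intersection is the polygon with vertices (8,7), (9.228,6.509), (8.483,6.276).
By the shoelace formula its area is 0.33.

0.33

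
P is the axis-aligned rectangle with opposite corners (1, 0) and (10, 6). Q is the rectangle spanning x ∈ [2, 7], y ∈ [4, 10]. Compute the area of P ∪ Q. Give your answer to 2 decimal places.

By inclusion–exclusion:
Individual areas: |P| = 54, |Q| = 30.
|P∩Q|: x∈[2,7], y∈[4,6] → 5·2 = 10.
|P ∪ Q| = 84 − 10 = 74.00.

74.00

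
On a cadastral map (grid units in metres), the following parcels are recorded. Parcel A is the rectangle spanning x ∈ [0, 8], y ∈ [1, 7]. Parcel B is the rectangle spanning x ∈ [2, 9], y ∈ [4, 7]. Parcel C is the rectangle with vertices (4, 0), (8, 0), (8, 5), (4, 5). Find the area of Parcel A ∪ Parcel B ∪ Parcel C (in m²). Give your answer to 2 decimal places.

55.00

By inclusion–exclusion:
Individual areas: |Parcel A| = 48, |Parcel B| = 21, |Parcel C| = 20.
|Parcel A∩Parcel B|: x∈[2,8], y∈[4,7] → 6·3 = 18.
|Parcel A∩Parcel C|: x∈[4,8], y∈[1,5] → 4·4 = 16.
|Parcel B∩Parcel C|: x∈[4,8], y∈[4,5] → 4·1 = 4.
|Parcel A∩Parcel B∩Parcel C| = 4.
|Parcel A ∪ Parcel B ∪ Parcel C| = 89 − 38 + 4 = 55.00.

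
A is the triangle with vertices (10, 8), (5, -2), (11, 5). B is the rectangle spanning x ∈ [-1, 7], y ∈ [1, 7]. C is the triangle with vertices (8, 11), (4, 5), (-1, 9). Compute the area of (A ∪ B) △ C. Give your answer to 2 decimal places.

|A ∪ B| = 60.25.
|(A ∪ B) ∩ C| = 3.8333.
|(A ∪ B) △ C| = 60.25 + 23 − 7.6667 = 75.58.

75.58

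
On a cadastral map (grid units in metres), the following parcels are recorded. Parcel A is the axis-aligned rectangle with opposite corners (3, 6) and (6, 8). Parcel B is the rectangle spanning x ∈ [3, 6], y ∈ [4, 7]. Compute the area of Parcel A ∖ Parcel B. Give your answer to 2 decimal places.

3.00

|Parcel A∩Parcel B|: x∈[3,6], y∈[6,7] → 3·1 = 3.
|Parcel A| = 6.
|Parcel A ∖ Parcel B| = |Parcel A| − |Parcel A∩Parcel B| = 6 − 3 = 3.00.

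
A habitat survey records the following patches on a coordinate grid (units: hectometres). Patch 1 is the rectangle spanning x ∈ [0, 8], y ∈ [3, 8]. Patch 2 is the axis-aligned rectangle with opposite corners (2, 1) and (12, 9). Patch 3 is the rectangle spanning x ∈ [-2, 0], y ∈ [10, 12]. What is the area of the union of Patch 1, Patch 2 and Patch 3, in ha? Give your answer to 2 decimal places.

By inclusion–exclusion:
Individual areas: |Patch 1| = 40, |Patch 2| = 80, |Patch 3| = 4.
|Patch 1∩Patch 2|: x∈[2,8], y∈[3,8] → 6·5 = 30.
|Patch 1∩Patch 3| = 0 (no overlap).
|Patch 2∩Patch 3| = 0 (no overlap).
|Patch 1∩Patch 2∩Patch 3| = 0.
|Patch 1 ∪ Patch 2 ∪ Patch 3| = 124 − 30 + 0 = 94.00.

94.00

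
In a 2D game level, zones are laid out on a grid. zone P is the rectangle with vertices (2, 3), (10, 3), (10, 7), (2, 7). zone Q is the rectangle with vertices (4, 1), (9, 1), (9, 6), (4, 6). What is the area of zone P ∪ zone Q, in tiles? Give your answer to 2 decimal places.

By inclusion–exclusion:
Individual areas: |zone P| = 32, |zone Q| = 25.
|zone P∩zone Q|: x∈[4,9], y∈[3,6] → 5·3 = 15.
|zone P ∪ zone Q| = 57 − 15 = 42.00.

42.00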